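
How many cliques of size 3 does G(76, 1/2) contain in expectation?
E[# K_3] = C(76, 3) · (1/2)^C(3, 2) = 70300 / 2^3 = 17575/2 = 8787.5

For each 3-subset S of vertices (there are C(76, 3) = 70300 such S), let X_S = 1 if S induces a K_3 (all C(3, 2) = 3 edges present). Then P(X_S = 1) = (1/2)^3 = 1/8. By linearity of expectation, E[# K_3] = C(76, 3) · (1/2)^3 = 70300 / 8 = 17575/2 = 8787.5.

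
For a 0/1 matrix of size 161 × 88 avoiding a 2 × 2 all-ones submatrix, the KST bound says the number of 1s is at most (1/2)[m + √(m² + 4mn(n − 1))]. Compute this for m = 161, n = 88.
z(161, 88; 2, 2) ≤ (1/2)[161 + √(161² + 4·161·88·87)] = (1/2)[161 + √4956385] = 1193.647

Kővári–Sós–Turán: let r_1, ..., r_161 be the row sums and z = Σ r_i the total number of 1s. Each pair of columns can share at most one row with both entries 1 (else a 2×2 all-ones block appears), so Σ_i C(r_i, 2) ≤ C(88, 2) = 3828. By convexity Σ_i C(r_i, 2) ≥ 161·C(z/161, 2) = z(z − 161)/(2·161), giving z² − 161z − 161·88·87 ≤ 0 and hence z ≤ (1/2)[161 + √(25921 + 4·1232616)] = (1/2)[161 + √4956385] ≈ (1/2)(161 + 2226.294) = 1193.647.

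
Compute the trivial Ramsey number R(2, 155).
R(2, 155) = 155

R(2, k) = k for all k ≥ 2: in a 2-colouring of K_k, either some edge is red (a red K_2) or all edges are blue (a blue K_k). And K_{154} coloured all-blue has no blue K_155, so R(2, 155) > 154. Hence R(2, 155) = 155.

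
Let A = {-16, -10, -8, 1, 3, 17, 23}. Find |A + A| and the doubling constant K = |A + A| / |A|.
K = |A + A| / |A| = 26/7

Enumerate A + A = {a + b : a, b ∈ A}. With |A| = 7, there are |A|^2 = 49 ordered sum pairs; collecting distinct values, A + A = {-32, -26, -24, -20, -18, -16, -15, -13, -9, -7, -5, 1, 2, 4, 6, 7, 9, 13, 15, 18, 20, 24, 26, 34, 40, 46}, so |A + A| = 26. Thus K = 26/7. For comparison, the minimum possible |A + A| over all 7-element sets is 2·7 − 1 = 13 (so min K = 13/7), attained only by arithmetic progressions.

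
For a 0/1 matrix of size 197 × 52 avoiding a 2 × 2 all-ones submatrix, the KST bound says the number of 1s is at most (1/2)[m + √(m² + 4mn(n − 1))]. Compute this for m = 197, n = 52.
z(197, 52; 2, 2) ≤ (1/2)[197 + √(197² + 4·197·52·51)] = (1/2)[197 + √2128585] = 827.9836

Kővári–Sós–Turán: let r_1, ..., r_197 be the row sums and z = Σ r_i the total number of 1s. Each pair of columns can share at most one row with both entries 1 (else a 2×2 all-ones block appears), so Σ_i C(r_i, 2) ≤ C(52, 2) = 1326. By convexity Σ_i C(r_i, 2) ≥ 197·C(z/197, 2) = z(z − 197)/(2·197), giving z² − 197z − 197·52·51 ≤ 0 and hence z ≤ (1/2)[197 + √(38809 + 4·522444)] = (1/2)[197 + √2128585] ≈ (1/2)(197 + 1458.9671) = 827.9836.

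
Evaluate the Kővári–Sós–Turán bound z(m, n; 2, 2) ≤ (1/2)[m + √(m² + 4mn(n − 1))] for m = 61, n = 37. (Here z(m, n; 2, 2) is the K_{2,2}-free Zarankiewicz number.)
z(61, 37; 2, 2) ≤ (1/2)[61 + √(61² + 4·61·37·36)] = (1/2)[61 + √328729] = 317.1745

Kővári–Sós–Turán: let r_1, ..., r_61 be the row sums and z = Σ r_i the total number of 1s. Each pair of columns can share at most one row with both entries 1 (else a 2×2 all-ones block appears), so Σ_i C(r_i, 2) ≤ C(37, 2) = 666. By convexity Σ_i C(r_i, 2) ≥ 61·C(z/61, 2) = z(z − 61)/(2·61), giving z² − 61z − 61·37·36 ≤ 0 and hence z ≤ (1/2)[61 + √(3721 + 4·81252)] = (1/2)[61 + √328729] ≈ (1/2)(61 + 573.3489) = 317.1745.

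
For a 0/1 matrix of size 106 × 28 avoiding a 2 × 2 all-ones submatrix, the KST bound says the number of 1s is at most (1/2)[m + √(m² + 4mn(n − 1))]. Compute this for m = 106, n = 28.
z(106, 28; 2, 2) ≤ (1/2)[106 + √(106² + 4·106·28·27)] = (1/2)[106 + √331780] = 341.0017

Kővári–Sós–Turán: let r_1, ..., r_106 be the row sums and z = Σ r_i the total number of 1s. Each pair of columns can share at most one row with both entries 1 (else a 2×2 all-ones block appears), so Σ_i C(r_i, 2) ≤ C(28, 2) = 378. By convexity Σ_i C(r_i, 2) ≥ 106·C(z/106, 2) = z(z − 106)/(2·106), giving z² − 106z − 106·28·27 ≤ 0 and hence z ≤ (1/2)[106 + √(11236 + 4·80136)] = (1/2)[106 + √331780] ≈ (1/2)(106 + 576.0035) = 341.0017.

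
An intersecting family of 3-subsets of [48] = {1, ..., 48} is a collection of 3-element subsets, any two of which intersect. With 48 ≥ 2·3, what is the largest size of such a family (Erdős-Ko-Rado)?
max |F| = C(47, 2) = 1081

The Erdős-Ko-Rado theorem states: for n ≥ 2k, an intersecting family of k-subsets of an n-element set has size at most C(n − 1, k − 1), with equality for 'star' families {A ⊆ [n] : |A| = k, i ∈ A} (fix an element i). For n = 48, k = 3: C(47, 2) = 1081.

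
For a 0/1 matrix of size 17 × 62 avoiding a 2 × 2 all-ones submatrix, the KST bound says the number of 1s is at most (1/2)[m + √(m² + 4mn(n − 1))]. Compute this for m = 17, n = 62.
z(17, 62; 2, 2) ≤ (1/2)[17 + √(17² + 4·17·62·61)] = (1/2)[17 + √257465] = 262.205

Kővári–Sós–Turán: let r_1, ..., r_17 be the row sums and z = Σ r_i the total number of 1s. Each pair of columns can share at most one row with both entries 1 (else a 2×2 all-ones block appears), so Σ_i C(r_i, 2) ≤ C(62, 2) = 1891. By convexity Σ_i C(r_i, 2) ≥ 17·C(z/17, 2) = z(z − 17)/(2·17), giving z² − 17z − 17·62·61 ≤ 0 and hence z ≤ (1/2)[17 + √(289 + 4·64294)] = (1/2)[17 + √257465] ≈ (1/2)(17 + 507.4101) = 262.205.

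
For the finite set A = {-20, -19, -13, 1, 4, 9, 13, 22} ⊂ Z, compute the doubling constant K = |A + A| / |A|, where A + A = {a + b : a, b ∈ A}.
K = |A + A| / |A| = 34/8 = 17/4

Enumerate A + A = {a + b : a, b ∈ A}. With |A| = 8, there are |A|^2 = 64 ordered sum pairs; collecting distinct values, A + A = {-40, -39, -38, -33, -32, -26, -19, -18, -16, -15, -12, -11, -10, -9, -7, -6, -4, 0, 2, 3, 5, 8, 9, 10, 13, 14, 17, 18, 22, 23, 26, 31, 35, 44}, so |A + A| = 34. Thus K = 34/8 = 17/4. For comparison, the minimum possible |A + A| over all 8-element sets is 2·8 − 1 = 15 (so min K = 15/8), attained only by arithmetic progressions.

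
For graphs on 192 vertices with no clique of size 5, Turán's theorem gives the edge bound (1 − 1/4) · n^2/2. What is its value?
Turán density bound = (3/4) · 192^2/2 = 13824

Turán's theorem: ex(n, K_{r+1}) is achieved by the complete r-partite Turán graph T(n, r) with parts as balanced as possible, and is at most (1 − 1/r) · n^2/2. For r = 4, n = 192: the density bound is (3/4) · 36864/2 = 13824. Since 4 ∣ 192, the Turán graph T(192, 4) has parts of equal size 48, and its edge count e(T(192, 4)) = 13824 attains the density bound exactly.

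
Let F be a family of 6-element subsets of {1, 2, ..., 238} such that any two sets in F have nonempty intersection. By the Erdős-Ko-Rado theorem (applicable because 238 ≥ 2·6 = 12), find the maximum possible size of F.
max |F| = C(237, 5) = 5971985487

The Erdős-Ko-Rado theorem states: for n ≥ 2k, an intersecting family of k-subsets of an n-element set has size at most C(n − 1, k − 1), with equality for 'star' families {A ⊆ [n] : |A| = k, i ∈ A} (fix an element i). For n = 238, k = 6: C(237, 5) = 5971985487.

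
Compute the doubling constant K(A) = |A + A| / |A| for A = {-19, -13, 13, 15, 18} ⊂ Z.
K = |A + A| / |A| = 15/5 = 3

Enumerate A + A = {a + b : a, b ∈ A}. With |A| = 5, there are |A|^2 = 25 ordered sum pairs; collecting distinct values, A + A = {-38, -32, -26, -6, -4, -1, 0, 2, 5, 26, 28, 30, 31, 33, 36}, so |A + A| = 15. Thus K = 15/5 = 3. For comparison, the minimum possible |A + A| over all 5-element sets is 2·5 − 1 = 9 (so min K = 9/5), attained only by arithmetic progressions.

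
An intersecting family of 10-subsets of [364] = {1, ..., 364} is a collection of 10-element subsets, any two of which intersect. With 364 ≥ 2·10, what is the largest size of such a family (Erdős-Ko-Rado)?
max |F| = C(363, 9) = 272888923258360915

Erdős-Ko-Rado (1961): when n ≥ 2k, max |F| = C(n−1, k−1). The bound is attained by the star {A : i ∈ A} for any fixed i ∈ [n]. Here C(364−1, 10−1) = C(363, 9) = 272888923258360915.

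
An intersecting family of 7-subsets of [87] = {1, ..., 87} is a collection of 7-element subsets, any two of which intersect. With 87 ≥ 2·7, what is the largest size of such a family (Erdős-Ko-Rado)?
max |F| = C(86, 6) = 470155077

The Erdős-Ko-Rado theorem states: for n ≥ 2k, an intersecting family of k-subsets of an n-element set has size at most C(n − 1, k − 1), with equality for 'star' families {A ⊆ [n] : |A| = k, i ∈ A} (fix an element i). For n = 87, k = 7: C(86, 6) = 470155077.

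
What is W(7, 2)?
W(7, 2) = 7 + 1 = 8

A 2-term AP is any pair of integers, so a monochromatic 2-AP exists iff some colour is used at least twice. With 7 colours, the colouring i ↦ i on {1, ..., 7} uses each colour once, avoiding any monochromatic pair, so W(7, 2) > 7. For {1, ..., 8}, pigeonhole forces two integers of the same colour, which form a monochromatic 2-AP. Hence W(7, 2) = 8.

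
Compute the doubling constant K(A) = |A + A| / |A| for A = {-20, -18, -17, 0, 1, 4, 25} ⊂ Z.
K = |A + A| / |A| = 24/7

Enumerate A + A = {a + b : a, b ∈ A}. With |A| = 7, there are |A|^2 = 49 ordered sum pairs; collecting distinct values, A + A = {-40, -38, -37, -36, -35, -34, -20, -19, -18, -17, -16, -14, -13, 0, 1, 2, 4, 5, 7, 8, 25, 26, 29, 50}, so |A + A| = 24. Thus K = 24/7. For comparison, the minimum possible |A + A| over all 7-element sets is 2·7 − 1 = 13 (so min K = 13/7), attained only by arithmetic progressions.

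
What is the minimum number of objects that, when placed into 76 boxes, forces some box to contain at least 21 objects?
n = (21 − 1)·76 + 1 = 1521

By the generalised pigeonhole principle, to guarantee some box contains ≥ r objects we need more than (r − 1) · k objects total. Threshold: n = (r − 1) · k + 1. With r = 21 and k = 76: n = 20 · 76 + 1 = 1520 + 1 = 1521. For n = 1520 = 20 · 76, we can put exactly 20 objects in every box, avoiding 21 in any single one — so 1521 is tight.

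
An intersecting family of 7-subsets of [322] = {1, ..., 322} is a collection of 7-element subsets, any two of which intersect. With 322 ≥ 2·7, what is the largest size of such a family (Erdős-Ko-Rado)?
max |F| = C(321, 6) = 1449728451424

Erdős-Ko-Rado (1961): when n ≥ 2k, max |F| = C(n−1, k−1). The bound is attained by the star {A : i ∈ A} for any fixed i ∈ [n]. Here C(322−1, 7−1) = C(321, 6) = 1449728451424.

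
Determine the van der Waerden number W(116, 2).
W(116, 2) = 116 + 1 = 117

A 2-term AP is any pair of integers, so a monochromatic 2-AP exists iff some colour is used at least twice. With 116 colours, the colouring i ↦ i on {1, ..., 116} uses each colour once, avoiding any monochromatic pair, so W(116, 2) > 116. For {1, ..., 117}, pigeonhole forces two integers of the same colour, which form a monochromatic 2-AP. Hence W(116, 2) = 117.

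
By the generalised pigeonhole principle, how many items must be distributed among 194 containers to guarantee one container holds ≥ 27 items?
n = (27 − 1)·194 + 1 = 5045

By the generalised pigeonhole principle, to guarantee some box contains ≥ r objects we need more than (r − 1) · k objects total. Threshold: n = (r − 1) · k + 1. With r = 27 and k = 194: n = 26 · 194 + 1 = 5044 + 1 = 5045. For n = 5044 = 26 · 194, we can put exactly 26 objects in every box, avoiding 27 in any single one — so 5045 is tight.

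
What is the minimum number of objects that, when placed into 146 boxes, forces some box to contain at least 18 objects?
n = (18 − 1)·146 + 1 = 2483

By the generalised pigeonhole principle, to guarantee some box contains ≥ r objects we need more than (r − 1) · k objects total. Threshold: n = (r − 1) · k + 1. With r = 18 and k = 146: n = 17 · 146 + 1 = 2482 + 1 = 2483. For n = 2482 = 17 · 146, we can put exactly 17 objects in every box, avoiding 18 in any single one — so 2483 is tight.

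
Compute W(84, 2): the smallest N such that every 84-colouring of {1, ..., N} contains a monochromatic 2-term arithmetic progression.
W(84, 2) = 84 + 1 = 85

A 2-term AP is any pair of integers, so a monochromatic 2-AP exists iff some colour is used at least twice. With 84 colours, the colouring i ↦ i on {1, ..., 84} uses each colour once, avoiding any monochromatic pair, so W(84, 2) > 84. For {1, ..., 85}, pigeonhole forces two integers of the same colour, which form a monochromatic 2-AP. Hence W(84, 2) = 85.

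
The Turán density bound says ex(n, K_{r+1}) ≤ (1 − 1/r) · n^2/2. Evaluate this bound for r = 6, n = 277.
Turán density bound = (5/6) · 277^2/2 = 383645/12 ≈ 31970.4167

Turán's theorem: ex(n, K_{r+1}) is achieved by the complete r-partite Turán graph T(n, r) with parts as balanced as possible, and is at most (1 − 1/r) · n^2/2. For r = 6, n = 277: the density bound is (5/6) · 76729/2 = 383645/12 ≈ 31970.4167. The integer-valued extremum is e(T(277, 6)) = 31970, which is strictly less than the density bound 383645/12 since 6 ∤ 277 (the parts of T(277, 6) cannot all be equal).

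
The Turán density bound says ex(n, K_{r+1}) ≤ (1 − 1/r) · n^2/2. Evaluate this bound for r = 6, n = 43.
Turán density bound = (5/6) · 43^2/2 = 9245/12 ≈ 770.4167

Turán's theorem: ex(n, K_{r+1}) is achieved by the complete r-partite Turán graph T(n, r) with parts as balanced as possible, and is at most (1 − 1/r) · n^2/2. For r = 6, n = 43: the density bound is (5/6) · 1849/2 = 9245/12 ≈ 770.4167. The integer-valued extremum is e(T(43, 6)) = 770, which is strictly less than the density bound 9245/12 since 6 ∤ 43 (the parts of T(43, 6) cannot all be equal).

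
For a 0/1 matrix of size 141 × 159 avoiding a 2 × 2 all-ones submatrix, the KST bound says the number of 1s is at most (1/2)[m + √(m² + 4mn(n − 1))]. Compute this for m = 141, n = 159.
z(141, 159; 2, 2) ≤ (1/2)[141 + √(141² + 4·141·159·158)] = (1/2)[141 + √14188689] = 1953.8938

Kővári–Sós–Turán: let r_1, ..., r_141 be the row sums and z = Σ r_i the total number of 1s. Each pair of columns can share at most one row with both entries 1 (else a 2×2 all-ones block appears), so Σ_i C(r_i, 2) ≤ C(159, 2) = 12561. By convexity Σ_i C(r_i, 2) ≥ 141·C(z/141, 2) = z(z − 141)/(2·141), giving z² − 141z − 141·159·158 ≤ 0 and hence z ≤ (1/2)[141 + √(19881 + 4·3542202)] = (1/2)[141 + √14188689] ≈ (1/2)(141 + 3766.7876) = 1953.8938.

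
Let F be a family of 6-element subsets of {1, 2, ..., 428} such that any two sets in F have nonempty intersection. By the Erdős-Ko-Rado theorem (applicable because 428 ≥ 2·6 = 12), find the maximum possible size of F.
max |F| = C(427, 5) = 115545059910

Erdős-Ko-Rado (1961): when n ≥ 2k, max |F| = C(n−1, k−1). The bound is attained by the star {A : i ∈ A} for any fixed i ∈ [n]. Here C(428−1, 6−1) = C(427, 5) = 115545059910.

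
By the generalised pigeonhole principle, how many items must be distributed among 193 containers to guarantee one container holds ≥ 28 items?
n = (28 − 1)·193 + 1 = 5212

By the generalised pigeonhole principle, to guarantee some box contains ≥ r objects we need more than (r − 1) · k objects total. Threshold: n = (r − 1) · k + 1. With r = 28 and k = 193: n = 27 · 193 + 1 = 5211 + 1 = 5212. For n = 5211 = 27 · 193, we can put exactly 27 objects in every box, avoiding 28 in any single one — so 5212 is tight.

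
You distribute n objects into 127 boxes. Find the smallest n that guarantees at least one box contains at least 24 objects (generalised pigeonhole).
n = (24 − 1)·127 + 1 = 2922

By the generalised pigeonhole principle, to guarantee some box contains ≥ r objects we need more than (r − 1) · k objects total. Threshold: n = (r − 1) · k + 1. With r = 24 and k = 127: n = 23 · 127 + 1 = 2921 + 1 = 2922. For n = 2921 = 23 · 127, we can put exactly 23 objects in every box, avoiding 24 in any single one — so 2922 is tight.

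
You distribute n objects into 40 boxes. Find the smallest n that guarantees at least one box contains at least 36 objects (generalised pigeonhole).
n = (36 − 1)·40 + 1 = 1401

By the generalised pigeonhole principle, to guarantee some box contains ≥ r objects we need more than (r − 1) · k objects total. Threshold: n = (r − 1) · k + 1. With r = 36 and k = 40: n = 35 · 40 + 1 = 1400 + 1 = 1401. For n = 1400 = 35 · 40, we can put exactly 35 objects in every box, avoiding 36 in any single one — so 1401 is tight.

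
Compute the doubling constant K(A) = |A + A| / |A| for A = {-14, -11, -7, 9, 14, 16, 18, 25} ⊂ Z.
K = |A + A| / |A| = 30/8 = 15/4

Enumerate A + A = {a + b : a, b ∈ A}. With |A| = 8, there are |A|^2 = 64 ordered sum pairs; collecting distinct values, A + A = {-28, -25, -22, -21, -18, -14, -5, -2, 0, 2, 3, 4, 5, 7, 9, 11, 14, 18, 23, 25, 27, 28, 30, 32, 34, 36, 39, 41, 43, 50}, so |A + A| = 30. Thus K = 30/8 = 15/4. For comparison, the minimum possible |A + A| over all 8-element sets is 2·8 − 1 = 15 (so min K = 15/8), attained only by arithmetic progressions.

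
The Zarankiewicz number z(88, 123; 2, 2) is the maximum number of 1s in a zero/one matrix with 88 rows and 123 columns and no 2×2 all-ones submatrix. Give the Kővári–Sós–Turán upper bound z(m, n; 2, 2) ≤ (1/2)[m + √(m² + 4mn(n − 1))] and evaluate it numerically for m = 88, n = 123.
z(88, 123; 2, 2) ≤ (1/2)[88 + √(88² + 4·88·123·122)] = (1/2)[88 + √5289856] = 1193.9843

Kővári–Sós–Turán: let r_1, ..., r_88 be the row sums and z = Σ r_i the total number of 1s. Each pair of columns can share at most one row with both entries 1 (else a 2×2 all-ones block appears), so Σ_i C(r_i, 2) ≤ C(123, 2) = 7503. By convexity Σ_i C(r_i, 2) ≥ 88·C(z/88, 2) = z(z − 88)/(2·88), giving z² − 88z − 88·123·122 ≤ 0 and hence z ≤ (1/2)[88 + √(7744 + 4·1320528)] = (1/2)[88 + √5289856] ≈ (1/2)(88 + 2299.9687) = 1193.9843.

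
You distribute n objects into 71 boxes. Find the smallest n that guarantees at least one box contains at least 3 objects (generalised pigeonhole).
n = (3 − 1)·71 + 1 = 143

By the generalised pigeonhole principle, to guarantee some box contains ≥ r objects we need more than (r − 1) · k objects total. Threshold: n = (r − 1) · k + 1. With r = 3 and k = 71: n = 2 · 71 + 1 = 142 + 1 = 143. For n = 142 = 2 · 71, we can put exactly 2 objects in every box, avoiding 3 in any single one — so 143 is tight.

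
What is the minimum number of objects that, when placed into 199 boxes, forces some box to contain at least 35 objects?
n = (35 − 1)·199 + 1 = 6767

By the generalised pigeonhole principle, to guarantee some box contains ≥ r objects we need more than (r − 1) · k objects total. Threshold: n = (r − 1) · k + 1. With r = 35 and k = 199: n = 34 · 199 + 1 = 6766 + 1 = 6767. For n = 6766 = 34 · 199, we can put exactly 34 objects in every box, avoiding 35 in any single one — so 6767 is tight.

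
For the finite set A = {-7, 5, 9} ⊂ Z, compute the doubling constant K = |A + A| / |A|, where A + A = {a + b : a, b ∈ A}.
K = |A + A| / |A| = 6/3 = 2

Enumerate A + A = {a + b : a, b ∈ A}. With |A| = 3, there are |A|^2 = 9 ordered sum pairs; collecting distinct values, A + A = {-14, -2, 2, 10, 14, 18}, so |A + A| = 6. Thus K = 6/3 = 2. For comparison, the minimum possible |A + A| over all 3-element sets is 2·3 − 1 = 5 (so min K = 5/3), attained only by arithmetic progressions.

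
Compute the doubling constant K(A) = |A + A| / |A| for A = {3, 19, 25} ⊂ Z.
K = |A + A| / |A| = 6/3 = 2

Enumerate A + A = {a + b : a, b ∈ A}. With |A| = 3, there are |A|^2 = 9 ordered sum pairs; collecting distinct values, A + A = {6, 22, 28, 38, 44, 50}, so |A + A| = 6. Thus K = 6/3 = 2. For comparison, the minimum possible |A + A| over all 3-element sets is 2·3 − 1 = 5 (so min K = 5/3), attained only by arithmetic progressions.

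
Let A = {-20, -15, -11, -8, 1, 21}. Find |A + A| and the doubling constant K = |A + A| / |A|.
K = |A + A| / |A| = 20/6 = 10/3

Enumerate A + A = {a + b : a, b ∈ A}. With |A| = 6, there are |A|^2 = 36 ordered sum pairs; collecting distinct values, A + A = {-40, -35, -31, -30, -28, -26, -23, -22, -19, -16, -14, -10, -7, 1, 2, 6, 10, 13, 22, 42}, so |A + A| = 20. Thus K = 20/6 = 10/3. For comparison, the minimum possible |A + A| over all 6-element sets is 2·6 − 1 = 11 (so min K = 11/6), attained only by arithmetic progressions.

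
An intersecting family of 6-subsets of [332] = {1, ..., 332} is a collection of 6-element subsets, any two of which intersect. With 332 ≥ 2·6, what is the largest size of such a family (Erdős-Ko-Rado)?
max |F| = C(331, 5) = 32120195646

The Erdős-Ko-Rado theorem states: for n ≥ 2k, an intersecting family of k-subsets of an n-element set has size at most C(n − 1, k − 1), with equality for 'star' families {A ⊆ [n] : |A| = k, i ∈ A} (fix an element i). For n = 332, k = 6: C(331, 5) = 32120195646.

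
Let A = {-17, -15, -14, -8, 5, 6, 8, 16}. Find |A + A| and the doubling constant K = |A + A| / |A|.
K = |A + A| / |A| = 34/8 = 17/4

Enumerate A + A = {a + b : a, b ∈ A}. With |A| = 8, there are |A|^2 = 64 ordered sum pairs; collecting distinct values, A + A = {-34, -32, -31, -30, -29, -28, -25, -23, -22, -16, -12, -11, -10, -9, -8, -7, -6, -3, -2, -1, 0, 1, 2, 8, 10, 11, 12, 13, 14, 16, 21, 22, 24, 32}, so |A + A| = 34. Thus K = 34/8 = 17/4. For comparison, the minimum possible |A + A| over all 8-element sets is 2·8 − 1 = 15 (so min K = 15/8), attained only by arithmetic progressions.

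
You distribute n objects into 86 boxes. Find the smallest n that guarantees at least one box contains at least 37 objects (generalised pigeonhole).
n = (37 − 1)·86 + 1 = 3097

By the generalised pigeonhole principle, to guarantee some box contains ≥ r objects we need more than (r − 1) · k objects total. Threshold: n = (r − 1) · k + 1. With r = 37 and k = 86: n = 36 · 86 + 1 = 3096 + 1 = 3097. For n = 3096 = 36 · 86, we can put exactly 36 objects in every box, avoiding 37 in any single one — so 3097 is tight.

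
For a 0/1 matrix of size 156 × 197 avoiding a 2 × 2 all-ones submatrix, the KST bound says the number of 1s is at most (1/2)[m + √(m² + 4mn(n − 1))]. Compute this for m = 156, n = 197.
z(156, 197; 2, 2) ≤ (1/2)[156 + √(156² + 4·156·197·196)] = (1/2)[156 + √24118224] = 2533.5154

Kővári–Sós–Turán: let r_1, ..., r_156 be the row sums and z = Σ r_i the total number of 1s. Each pair of columns can share at most one row with both entries 1 (else a 2×2 all-ones block appears), so Σ_i C(r_i, 2) ≤ C(197, 2) = 19306. By convexity Σ_i C(r_i, 2) ≥ 156·C(z/156, 2) = z(z − 156)/(2·156), giving z² − 156z − 156·197·196 ≤ 0 and hence z ≤ (1/2)[156 + √(24336 + 4·6023472)] = (1/2)[156 + √24118224] ≈ (1/2)(156 + 4911.0308) = 2533.5154.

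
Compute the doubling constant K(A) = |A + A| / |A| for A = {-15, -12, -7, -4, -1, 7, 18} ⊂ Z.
K = |A + A| / |A| = 20/7

Enumerate A + A = {a + b : a, b ∈ A}. With |A| = 7, there are |A|^2 = 49 ordered sum pairs; collecting distinct values, A + A = {-30, -27, -24, -22, -19, -16, -14, -13, -11, -8, -5, -2, 0, 3, 6, 11, 14, 17, 25, 36}, so |A + A| = 20. Thus K = 20/7. For comparison, the minimum possible |A + A| over all 7-element sets is 2·7 − 1 = 13 (so min K = 13/7), attained only by arithmetic progressions.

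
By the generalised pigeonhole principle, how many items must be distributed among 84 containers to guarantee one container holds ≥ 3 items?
n = (3 − 1)·84 + 1 = 169

By the generalised pigeonhole principle, to guarantee some box contains ≥ r objects we need more than (r − 1) · k objects total. Threshold: n = (r − 1) · k + 1. With r = 3 and k = 84: n = 2 · 84 + 1 = 168 + 1 = 169. For n = 168 = 2 · 84, we can put exactly 2 objects in every box, avoiding 3 in any single one — so 169 is tight.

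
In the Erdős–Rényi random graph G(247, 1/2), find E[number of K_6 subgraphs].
E[# K_6] = C(247, 6) · (1/2)^C(6, 2) = 296672379003 / 2^15 ≈ 9053722.503754

For each 6-subset S of vertices (there are C(247, 6) = 296672379003 such S), let X_S = 1 if S induces a K_6 (all C(6, 2) = 15 edges present). Then P(X_S = 1) = (1/2)^15 = 1/32768. By linearity of expectation, E[# K_6] = C(247, 6) · (1/2)^15 = 296672379003 / 32768 ≈ 9053722.503754.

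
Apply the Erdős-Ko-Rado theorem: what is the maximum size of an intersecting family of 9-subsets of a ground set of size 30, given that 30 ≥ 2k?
max |F| = C(29, 8) = 4292145

Erdős-Ko-Rado (1961): when n ≥ 2k, max |F| = C(n−1, k−1). The bound is attained by the star {A : i ∈ A} for any fixed i ∈ [n]. Here C(30−1, 9−1) = C(29, 8) = 4292145.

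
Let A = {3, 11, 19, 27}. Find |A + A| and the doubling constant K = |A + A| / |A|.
K = |A + A| / |A| = 7/4

Enumerate A + A = {a + b : a, b ∈ A}. With |A| = 4, there are |A|^2 = 16 ordered sum pairs; collecting distinct values, A + A = {6, 14, 22, 30, 38, 46, 54}, so |A + A| = 7. Thus K = 7/4. Here |A + A| = 2|A| − 1 = 7, the minimum possible — so K = 7/4 is minimal, which holds iff A is an arithmetic progression.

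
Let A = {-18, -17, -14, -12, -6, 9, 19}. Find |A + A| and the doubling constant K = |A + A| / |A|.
K = |A + A| / |A| = 27/7

Enumerate A + A = {a + b : a, b ∈ A}. With |A| = 7, there are |A|^2 = 49 ordered sum pairs; collecting distinct values, A + A = {-36, -35, -34, -32, -31, -30, -29, -28, -26, -24, -23, -20, -18, -12, -9, -8, -5, -3, 1, 2, 3, 5, 7, 13, 18, 28, 38}, so |A + A| = 27. Thus K = 27/7. For comparison, the minimum possible |A + A| over all 7-element sets is 2·7 − 1 = 13 (so min K = 13/7), attained only by arithmetic progressions.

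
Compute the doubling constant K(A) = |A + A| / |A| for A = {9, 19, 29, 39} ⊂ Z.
K = |A + A| / |A| = 7/4

Enumerate A + A = {a + b : a, b ∈ A}. With |A| = 4, there are |A|^2 = 16 ordered sum pairs; collecting distinct values, A + A = {18, 28, 38, 48, 58, 68, 78}, so |A + A| = 7. Thus K = 7/4. Here |A + A| = 2|A| − 1 = 7, the minimum possible — so K = 7/4 is minimal, which holds iff A is an arithmetic progression.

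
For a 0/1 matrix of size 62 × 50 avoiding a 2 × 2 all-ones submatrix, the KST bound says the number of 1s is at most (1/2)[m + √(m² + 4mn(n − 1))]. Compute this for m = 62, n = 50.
z(62, 50; 2, 2) ≤ (1/2)[62 + √(62² + 4·62·50·49)] = (1/2)[62 + √611444] = 421.9744

Kővári–Sós–Turán: let r_1, ..., r_62 be the row sums and z = Σ r_i the total number of 1s. Each pair of columns can share at most one row with both entries 1 (else a 2×2 all-ones block appears), so Σ_i C(r_i, 2) ≤ C(50, 2) = 1225. By convexity Σ_i C(r_i, 2) ≥ 62·C(z/62, 2) = z(z − 62)/(2·62), giving z² − 62z − 62·50·49 ≤ 0 and hence z ≤ (1/2)[62 + √(3844 + 4·151900)] = (1/2)[62 + √611444] ≈ (1/2)(62 + 781.9488) = 421.9744.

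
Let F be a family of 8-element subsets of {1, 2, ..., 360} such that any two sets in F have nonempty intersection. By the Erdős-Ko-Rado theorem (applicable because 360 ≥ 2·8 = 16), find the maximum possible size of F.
max |F| = C(359, 7) = 143771059536281

Erdős-Ko-Rado (1961): when n ≥ 2k, max |F| = C(n−1, k−1). The bound is attained by the star {A : i ∈ A} for any fixed i ∈ [n]. Here C(360−1, 8−1) = C(359, 7) = 143771059536281.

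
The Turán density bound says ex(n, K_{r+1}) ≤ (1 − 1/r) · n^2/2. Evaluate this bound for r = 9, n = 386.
Turán density bound = (8/9) · 386^2/2 = 595984/9 ≈ 66220.4444

Turán's theorem: ex(n, K_{r+1}) is achieved by the complete r-partite Turán graph T(n, r) with parts as balanced as possible, and is at most (1 − 1/r) · n^2/2. For r = 9, n = 386: the density bound is (8/9) · 148996/2 = 595984/9 ≈ 66220.4444. The integer-valued extremum is e(T(386, 9)) = 66220, which is strictly less than the density bound 595984/9 since 9 ∤ 386 (the parts of T(386, 9) cannot all be equal).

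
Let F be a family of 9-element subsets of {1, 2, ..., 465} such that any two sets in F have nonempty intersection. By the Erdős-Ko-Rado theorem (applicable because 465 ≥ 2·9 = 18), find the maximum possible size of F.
max |F| = C(464, 8) = 50150301045289038

The Erdős-Ko-Rado theorem states: for n ≥ 2k, an intersecting family of k-subsets of an n-element set has size at most C(n − 1, k − 1), with equality for 'star' families {A ⊆ [n] : |A| = k, i ∈ A} (fix an element i). For n = 465, k = 9: C(464, 8) = 50150301045289038.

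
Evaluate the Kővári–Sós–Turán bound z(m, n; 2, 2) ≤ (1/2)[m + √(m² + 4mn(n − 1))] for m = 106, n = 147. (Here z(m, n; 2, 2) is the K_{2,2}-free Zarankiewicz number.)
z(106, 147; 2, 2) ≤ (1/2)[106 + √(106² + 4·106·147·146)] = (1/2)[106 + √9111124] = 1562.2319

Kővári–Sós–Turán: let r_1, ..., r_106 be the row sums and z = Σ r_i the total number of 1s. Each pair of columns can share at most one row with both entries 1 (else a 2×2 all-ones block appears), so Σ_i C(r_i, 2) ≤ C(147, 2) = 10731. By convexity Σ_i C(r_i, 2) ≥ 106·C(z/106, 2) = z(z − 106)/(2·106), giving z² − 106z − 106·147·146 ≤ 0 and hence z ≤ (1/2)[106 + √(11236 + 4·2274972)] = (1/2)[106 + √9111124] ≈ (1/2)(106 + 3018.4638) = 1562.2319.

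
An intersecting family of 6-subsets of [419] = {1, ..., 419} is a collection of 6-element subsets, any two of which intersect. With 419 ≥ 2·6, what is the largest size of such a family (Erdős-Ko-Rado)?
max |F| = C(418, 5) = 103818048048

The Erdős-Ko-Rado theorem states: for n ≥ 2k, an intersecting family of k-subsets of an n-element set has size at most C(n − 1, k − 1), with equality for 'star' families {A ⊆ [n] : |A| = k, i ∈ A} (fix an element i). For n = 419, k = 6: C(418, 5) = 103818048048.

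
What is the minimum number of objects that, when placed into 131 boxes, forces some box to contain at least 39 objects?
n = (39 − 1)·131 + 1 = 4979

By the generalised pigeonhole principle, to guarantee some box contains ≥ r objects we need more than (r − 1) · k objects total. Threshold: n = (r − 1) · k + 1. With r = 39 and k = 131: n = 38 · 131 + 1 = 4978 + 1 = 4979. For n = 4978 = 38 · 131, we can put exactly 38 objects in every box, avoiding 39 in any single one — so 4979 is tight.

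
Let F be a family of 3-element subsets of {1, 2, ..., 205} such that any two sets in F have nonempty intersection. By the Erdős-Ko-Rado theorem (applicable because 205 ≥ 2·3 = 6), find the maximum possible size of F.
max |F| = C(204, 2) = 20706

Erdős-Ko-Rado (1961): when n ≥ 2k, max |F| = C(n−1, k−1). The bound is attained by the star {A : i ∈ A} for any fixed i ∈ [n]. Here C(205−1, 3−1) = C(204, 2) = 20706.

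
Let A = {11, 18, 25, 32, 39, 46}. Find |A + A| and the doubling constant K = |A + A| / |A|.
K = |A + A| / |A| = 11/6

Enumerate A + A = {a + b : a, b ∈ A}. With |A| = 6, there are |A|^2 = 36 ordered sum pairs; collecting distinct values, A + A = {22, 29, 36, 43, 50, 57, 64, 71, 78, 85, 92}, so |A + A| = 11. Thus K = 11/6. Here |A + A| = 2|A| − 1 = 11, the minimum possible — so K = 11/6 is minimal, which holds iff A is an arithmetic progression.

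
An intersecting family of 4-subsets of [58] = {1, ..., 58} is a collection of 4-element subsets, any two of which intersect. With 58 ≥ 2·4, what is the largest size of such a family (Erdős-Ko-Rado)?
max |F| = C(57, 3) = 29260

The Erdős-Ko-Rado theorem states: for n ≥ 2k, an intersecting family of k-subsets of an n-element set has size at most C(n − 1, k − 1), with equality for 'star' families {A ⊆ [n] : |A| = k, i ∈ A} (fix an element i). For n = 58, k = 4: C(57, 3) = 29260.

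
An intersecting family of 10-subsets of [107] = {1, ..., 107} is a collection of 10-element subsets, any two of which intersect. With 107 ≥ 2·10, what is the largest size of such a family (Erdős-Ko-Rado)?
max |F| = C(106, 9) = 3283866636050

Erdős-Ko-Rado (1961): when n ≥ 2k, max |F| = C(n−1, k−1). The bound is attained by the star {A : i ∈ A} for any fixed i ∈ [n]. Here C(107−1, 10−1) = C(106, 9) = 3283866636050.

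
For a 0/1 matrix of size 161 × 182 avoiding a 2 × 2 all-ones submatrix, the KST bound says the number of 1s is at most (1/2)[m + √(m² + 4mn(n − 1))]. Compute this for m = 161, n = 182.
z(161, 182; 2, 2) ≤ (1/2)[161 + √(161² + 4·161·182·181)] = (1/2)[161 + √21240569] = 2384.8746

Kővári–Sós–Turán: let r_1, ..., r_161 be the row sums and z = Σ r_i the total number of 1s. Each pair of columns can share at most one row with both entries 1 (else a 2×2 all-ones block appears), so Σ_i C(r_i, 2) ≤ C(182, 2) = 16471. By convexity Σ_i C(r_i, 2) ≥ 161·C(z/161, 2) = z(z − 161)/(2·161), giving z² − 161z − 161·182·181 ≤ 0 and hence z ≤ (1/2)[161 + √(25921 + 4·5303662)] = (1/2)[161 + √21240569] ≈ (1/2)(161 + 4608.7492) = 2384.8746.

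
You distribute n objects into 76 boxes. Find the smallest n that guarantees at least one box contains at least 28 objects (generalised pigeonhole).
n = (28 − 1)·76 + 1 = 2053

By the generalised pigeonhole principle, to guarantee some box contains ≥ r objects we need more than (r − 1) · k objects total. Threshold: n = (r − 1) · k + 1. With r = 28 and k = 76: n = 27 · 76 + 1 = 2052 + 1 = 2053. For n = 2052 = 27 · 76, we can put exactly 27 objects in every box, avoiding 28 in any single one — so 2053 is tight.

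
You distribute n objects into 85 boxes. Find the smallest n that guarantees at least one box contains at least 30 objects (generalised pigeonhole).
n = (30 − 1)·85 + 1 = 2466

By the generalised pigeonhole principle, to guarantee some box contains ≥ r objects we need more than (r − 1) · k objects total. Threshold: n = (r − 1) · k + 1. With r = 30 and k = 85: n = 29 · 85 + 1 = 2465 + 1 = 2466. For n = 2465 = 29 · 85, we can put exactly 29 objects in every box, avoiding 30 in any single one — so 2466 is tight.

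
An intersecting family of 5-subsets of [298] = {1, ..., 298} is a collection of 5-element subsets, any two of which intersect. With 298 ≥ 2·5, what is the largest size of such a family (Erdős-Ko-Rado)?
max |F| = C(297, 4) = 317691990

Erdős-Ko-Rado (1961): when n ≥ 2k, max |F| = C(n−1, k−1). The bound is attained by the star {A : i ∈ A} for any fixed i ∈ [n]. Here C(298−1, 5−1) = C(297, 4) = 317691990.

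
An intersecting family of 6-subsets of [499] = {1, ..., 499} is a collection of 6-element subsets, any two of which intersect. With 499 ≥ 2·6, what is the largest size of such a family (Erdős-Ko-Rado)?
max |F| = C(498, 5) = 250160254344

The Erdős-Ko-Rado theorem states: for n ≥ 2k, an intersecting family of k-subsets of an n-element set has size at most C(n − 1, k − 1), with equality for 'star' families {A ⊆ [n] : |A| = k, i ∈ A} (fix an element i). For n = 499, k = 6: C(498, 5) = 250160254344.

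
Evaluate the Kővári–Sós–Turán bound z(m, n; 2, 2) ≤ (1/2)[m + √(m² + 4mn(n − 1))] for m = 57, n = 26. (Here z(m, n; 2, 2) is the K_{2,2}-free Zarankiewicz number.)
z(57, 26; 2, 2) ≤ (1/2)[57 + √(57² + 4·57·26·25)] = (1/2)[57 + √151449] = 223.0822

Kővári–Sós–Turán: let r_1, ..., r_57 be the row sums and z = Σ r_i the total number of 1s. Each pair of columns can share at most one row with both entries 1 (else a 2×2 all-ones block appears), so Σ_i C(r_i, 2) ≤ C(26, 2) = 325. By convexity Σ_i C(r_i, 2) ≥ 57·C(z/57, 2) = z(z − 57)/(2·57), giving z² − 57z − 57·26·25 ≤ 0 and hence z ≤ (1/2)[57 + √(3249 + 4·37050)] = (1/2)[57 + √151449] ≈ (1/2)(57 + 389.1645) = 223.0822.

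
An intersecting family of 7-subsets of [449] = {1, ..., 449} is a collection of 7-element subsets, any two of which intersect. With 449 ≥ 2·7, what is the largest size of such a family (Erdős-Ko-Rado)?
max |F| = C(448, 6) = 10857619219552

Erdős-Ko-Rado (1961): when n ≥ 2k, max |F| = C(n−1, k−1). The bound is attained by the star {A : i ∈ A} for any fixed i ∈ [n]. Here C(449−1, 7−1) = C(448, 6) = 10857619219552.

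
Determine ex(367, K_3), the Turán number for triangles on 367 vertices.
ex(367, K_3) = ⌊367^2/4⌋ = 33672

Mantel (1907): a triangle-free graph on n vertices has at most ⌊n^2/4⌋ edges, with equality for the complete bipartite graph K_{⌊n/2⌋, ⌈n/2⌉}. For n = 367: ⌊367^2/4⌋ = ⌊134689/4⌋ = 33672. The extremal graph is K_{183, 184}, which has 183·184 = 33672 edges.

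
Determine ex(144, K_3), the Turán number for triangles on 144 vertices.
ex(144, K_3) = ⌊144^2/4⌋ = 5184

Mantel (1907): a triangle-free graph on n vertices has at most ⌊n^2/4⌋ edges, with equality for the complete bipartite graph K_{⌊n/2⌋, ⌈n/2⌉}. For n = 144: ⌊144^2/4⌋ = ⌊20736/4⌋ = 5184. The extremal graph is K_{72, 72}, which has 72·72 = 5184 edges.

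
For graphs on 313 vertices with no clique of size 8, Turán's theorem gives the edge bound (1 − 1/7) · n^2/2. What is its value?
Turán density bound = (6/7) · 313^2/2 = 293907/7 ≈ 41986.7143

Turán's theorem: ex(n, K_{r+1}) is achieved by the complete r-partite Turán graph T(n, r) with parts as balanced as possible, and is at most (1 − 1/r) · n^2/2. For r = 7, n = 313: the density bound is (6/7) · 97969/2 = 293907/7 ≈ 41986.7143. The integer-valued extremum is e(T(313, 7)) = 41986, which is strictly less than the density bound 293907/7 since 7 ∤ 313 (the parts of T(313, 7) cannot all be equal).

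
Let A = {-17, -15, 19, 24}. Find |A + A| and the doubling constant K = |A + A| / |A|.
K = |A + A| / |A| = 10/4 = 5/2

Enumerate A + A = {a + b : a, b ∈ A}. With |A| = 4, there are |A|^2 = 16 ordered sum pairs; collecting distinct values, A + A = {-34, -32, -30, 2, 4, 7, 9, 38, 43, 48}, so |A + A| = 10. Thus K = 10/4 = 5/2. For comparison, the minimum possible |A + A| over all 4-element sets is 2·4 − 1 = 7 (so min K = 7/4), attained only by arithmetic progressions.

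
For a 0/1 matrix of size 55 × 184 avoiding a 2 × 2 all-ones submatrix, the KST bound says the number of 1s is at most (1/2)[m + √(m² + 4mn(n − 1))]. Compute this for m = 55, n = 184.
z(55, 184; 2, 2) ≤ (1/2)[55 + √(55² + 4·55·184·183)] = (1/2)[55 + √7410865] = 1388.6452

Kővári–Sós–Turán: let r_1, ..., r_55 be the row sums and z = Σ r_i the total number of 1s. Each pair of columns can share at most one row with both entries 1 (else a 2×2 all-ones block appears), so Σ_i C(r_i, 2) ≤ C(184, 2) = 16836. By convexity Σ_i C(r_i, 2) ≥ 55·C(z/55, 2) = z(z − 55)/(2·55), giving z² − 55z − 55·184·183 ≤ 0 and hence z ≤ (1/2)[55 + √(3025 + 4·1851960)] = (1/2)[55 + √7410865] ≈ (1/2)(55 + 2722.2904) = 1388.6452.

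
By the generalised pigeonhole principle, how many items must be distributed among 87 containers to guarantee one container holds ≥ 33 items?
n = (33 − 1)·87 + 1 = 2785

By the generalised pigeonhole principle, to guarantee some box contains ≥ r objects we need more than (r − 1) · k objects total. Threshold: n = (r − 1) · k + 1. With r = 33 and k = 87: n = 32 · 87 + 1 = 2784 + 1 = 2785. For n = 2784 = 32 · 87, we can put exactly 32 objects in every box, avoiding 33 in any single one — so 2785 is tight.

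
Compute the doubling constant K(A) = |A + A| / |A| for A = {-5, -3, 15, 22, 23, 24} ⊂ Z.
K = |A + A| / |A| = 19/6

Enumerate A + A = {a + b : a, b ∈ A}. With |A| = 6, there are |A|^2 = 36 ordered sum pairs; collecting distinct values, A + A = {-10, -8, -6, 10, 12, 17, 18, 19, 20, 21, 30, 37, 38, 39, 44, 45, 46, 47, 48}, so |A + A| = 19. Thus K = 19/6. For comparison, the minimum possible |A + A| over all 6-element sets is 2·6 − 1 = 11 (so min K = 11/6), attained only by arithmetic progressions.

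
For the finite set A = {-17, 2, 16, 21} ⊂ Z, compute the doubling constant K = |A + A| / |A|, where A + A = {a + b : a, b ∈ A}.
K = |A + A| / |A| = 9/4

Enumerate A + A = {a + b : a, b ∈ A}. With |A| = 4, there are |A|^2 = 16 ordered sum pairs; collecting distinct values, A + A = {-34, -15, -1, 4, 18, 23, 32, 37, 42}, so |A + A| = 9. Thus K = 9/4. For comparison, the minimum possible |A + A| over all 4-element sets is 2·4 − 1 = 7 (so min K = 7/4), attained only by arithmetic progressions.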